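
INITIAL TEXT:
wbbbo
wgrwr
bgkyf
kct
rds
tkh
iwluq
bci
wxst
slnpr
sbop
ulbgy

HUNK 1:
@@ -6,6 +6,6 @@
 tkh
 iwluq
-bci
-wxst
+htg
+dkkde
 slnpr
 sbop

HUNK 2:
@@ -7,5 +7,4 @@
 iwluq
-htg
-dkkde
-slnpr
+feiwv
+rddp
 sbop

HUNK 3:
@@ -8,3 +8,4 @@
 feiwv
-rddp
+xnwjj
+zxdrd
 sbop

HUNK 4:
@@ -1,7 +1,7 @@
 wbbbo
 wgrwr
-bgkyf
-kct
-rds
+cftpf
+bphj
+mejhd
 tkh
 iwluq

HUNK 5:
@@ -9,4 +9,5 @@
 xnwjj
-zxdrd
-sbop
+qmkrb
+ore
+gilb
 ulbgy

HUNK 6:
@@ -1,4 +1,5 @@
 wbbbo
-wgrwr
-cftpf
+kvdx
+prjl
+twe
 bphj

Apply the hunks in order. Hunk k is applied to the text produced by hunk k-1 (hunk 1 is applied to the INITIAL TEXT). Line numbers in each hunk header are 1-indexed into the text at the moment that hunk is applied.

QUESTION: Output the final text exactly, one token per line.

Hunk 1: at line 6 remove [bci,wxst] add [htg,dkkde] -> 12 lines: wbbbo wgrwr bgkyf kct rds tkh iwluq htg dkkde slnpr sbop ulbgy
Hunk 2: at line 7 remove [htg,dkkde,slnpr] add [feiwv,rddp] -> 11 lines: wbbbo wgrwr bgkyf kct rds tkh iwluq feiwv rddp sbop ulbgy
Hunk 3: at line 8 remove [rddp] add [xnwjj,zxdrd] -> 12 lines: wbbbo wgrwr bgkyf kct rds tkh iwluq feiwv xnwjj zxdrd sbop ulbgy
Hunk 4: at line 1 remove [bgkyf,kct,rds] add [cftpf,bphj,mejhd] -> 12 lines: wbbbo wgrwr cftpf bphj mejhd tkh iwluq feiwv xnwjj zxdrd sbop ulbgy
Hunk 5: at line 9 remove [zxdrd,sbop] add [qmkrb,ore,gilb] -> 13 lines: wbbbo wgrwr cftpf bphj mejhd tkh iwluq feiwv xnwjj qmkrb ore gilb ulbgy
Hunk 6: at line 1 remove [wgrwr,cftpf] add [kvdx,prjl,twe] -> 14 lines: wbbbo kvdx prjl twe bphj mejhd tkh iwluq feiwv xnwjj qmkrb ore gilb ulbgy

Answer: wbbbo
kvdx
prjl
twe
bphj
mejhd
tkh
iwluq
feiwv
xnwjj
qmkrb
ore
gilb
ulbgy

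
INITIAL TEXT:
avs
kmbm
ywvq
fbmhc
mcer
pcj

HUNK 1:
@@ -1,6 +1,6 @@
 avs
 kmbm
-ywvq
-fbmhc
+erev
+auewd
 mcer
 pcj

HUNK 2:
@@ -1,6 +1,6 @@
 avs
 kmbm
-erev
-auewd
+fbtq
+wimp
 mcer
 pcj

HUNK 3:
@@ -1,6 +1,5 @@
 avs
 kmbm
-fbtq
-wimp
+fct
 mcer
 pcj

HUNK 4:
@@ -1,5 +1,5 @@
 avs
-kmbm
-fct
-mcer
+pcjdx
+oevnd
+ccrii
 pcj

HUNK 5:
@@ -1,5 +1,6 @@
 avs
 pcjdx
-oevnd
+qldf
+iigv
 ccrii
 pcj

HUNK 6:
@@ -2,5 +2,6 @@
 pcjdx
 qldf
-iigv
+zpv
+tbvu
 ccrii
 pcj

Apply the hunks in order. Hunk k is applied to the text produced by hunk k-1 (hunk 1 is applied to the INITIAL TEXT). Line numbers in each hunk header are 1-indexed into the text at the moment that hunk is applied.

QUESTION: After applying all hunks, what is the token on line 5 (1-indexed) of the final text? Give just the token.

Answer: tbvu

Derivation:
Hunk 1: at line 1 remove [ywvq,fbmhc] add [erev,auewd] -> 6 lines: avs kmbm erev auewd mcer pcj
Hunk 2: at line 1 remove [erev,auewd] add [fbtq,wimp] -> 6 lines: avs kmbm fbtq wimp mcer pcj
Hunk 3: at line 1 remove [fbtq,wimp] add [fct] -> 5 lines: avs kmbm fct mcer pcj
Hunk 4: at line 1 remove [kmbm,fct,mcer] add [pcjdx,oevnd,ccrii] -> 5 lines: avs pcjdx oevnd ccrii pcj
Hunk 5: at line 1 remove [oevnd] add [qldf,iigv] -> 6 lines: avs pcjdx qldf iigv ccrii pcj
Hunk 6: at line 2 remove [iigv] add [zpv,tbvu] -> 7 lines: avs pcjdx qldf zpv tbvu ccrii pcj
Final line 5: tbvu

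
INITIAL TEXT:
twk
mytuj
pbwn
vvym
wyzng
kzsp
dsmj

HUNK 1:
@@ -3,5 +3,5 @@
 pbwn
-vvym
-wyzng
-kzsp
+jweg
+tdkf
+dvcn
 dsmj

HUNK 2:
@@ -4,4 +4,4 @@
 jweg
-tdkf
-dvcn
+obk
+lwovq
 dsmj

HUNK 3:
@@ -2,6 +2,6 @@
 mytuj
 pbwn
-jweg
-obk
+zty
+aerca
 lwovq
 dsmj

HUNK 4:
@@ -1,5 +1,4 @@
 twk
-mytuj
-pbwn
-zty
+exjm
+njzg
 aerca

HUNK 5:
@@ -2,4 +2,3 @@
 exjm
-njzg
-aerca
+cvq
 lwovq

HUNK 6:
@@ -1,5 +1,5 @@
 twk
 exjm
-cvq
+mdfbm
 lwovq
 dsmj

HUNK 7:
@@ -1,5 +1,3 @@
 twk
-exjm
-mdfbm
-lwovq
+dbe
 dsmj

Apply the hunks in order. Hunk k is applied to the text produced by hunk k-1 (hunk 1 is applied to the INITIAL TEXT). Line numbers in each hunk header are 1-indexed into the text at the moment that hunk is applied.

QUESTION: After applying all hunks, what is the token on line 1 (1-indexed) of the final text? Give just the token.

Answer: twk

Derivation:
Hunk 1: at line 3 remove [vvym,wyzng,kzsp] add [jweg,tdkf,dvcn] -> 7 lines: twk mytuj pbwn jweg tdkf dvcn dsmj
Hunk 2: at line 4 remove [tdkf,dvcn] add [obk,lwovq] -> 7 lines: twk mytuj pbwn jweg obk lwovq dsmj
Hunk 3: at line 2 remove [jweg,obk] add [zty,aerca] -> 7 lines: twk mytuj pbwn zty aerca lwovq dsmj
Hunk 4: at line 1 remove [mytuj,pbwn,zty] add [exjm,njzg] -> 6 lines: twk exjm njzg aerca lwovq dsmj
Hunk 5: at line 2 remove [njzg,aerca] add [cvq] -> 5 lines: twk exjm cvq lwovq dsmj
Hunk 6: at line 1 remove [cvq] add [mdfbm] -> 5 lines: twk exjm mdfbm lwovq dsmj
Hunk 7: at line 1 remove [exjm,mdfbm,lwovq] add [dbe] -> 3 lines: twk dbe dsmj
Final line 1: twk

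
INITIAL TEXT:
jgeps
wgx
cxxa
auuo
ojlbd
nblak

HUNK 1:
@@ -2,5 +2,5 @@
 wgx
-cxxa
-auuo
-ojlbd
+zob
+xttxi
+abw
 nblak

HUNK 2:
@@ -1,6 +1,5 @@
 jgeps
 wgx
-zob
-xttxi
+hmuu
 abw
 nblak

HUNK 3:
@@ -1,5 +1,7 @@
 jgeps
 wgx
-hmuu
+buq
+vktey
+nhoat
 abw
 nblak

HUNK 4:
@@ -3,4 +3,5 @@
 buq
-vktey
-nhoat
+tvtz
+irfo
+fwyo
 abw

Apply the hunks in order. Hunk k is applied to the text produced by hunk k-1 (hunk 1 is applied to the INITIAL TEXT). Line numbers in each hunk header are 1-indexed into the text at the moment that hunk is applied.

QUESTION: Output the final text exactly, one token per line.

Answer: jgeps
wgx
buq
tvtz
irfo
fwyo
abw
nblak

Derivation:
Hunk 1: at line 2 remove [cxxa,auuo,ojlbd] add [zob,xttxi,abw] -> 6 lines: jgeps wgx zob xttxi abw nblak
Hunk 2: at line 1 remove [zob,xttxi] add [hmuu] -> 5 lines: jgeps wgx hmuu abw nblak
Hunk 3: at line 1 remove [hmuu] add [buq,vktey,nhoat] -> 7 lines: jgeps wgx buq vktey nhoat abw nblak
Hunk 4: at line 3 remove [vktey,nhoat] add [tvtz,irfo,fwyo] -> 8 lines: jgeps wgx buq tvtz irfo fwyo abw nblak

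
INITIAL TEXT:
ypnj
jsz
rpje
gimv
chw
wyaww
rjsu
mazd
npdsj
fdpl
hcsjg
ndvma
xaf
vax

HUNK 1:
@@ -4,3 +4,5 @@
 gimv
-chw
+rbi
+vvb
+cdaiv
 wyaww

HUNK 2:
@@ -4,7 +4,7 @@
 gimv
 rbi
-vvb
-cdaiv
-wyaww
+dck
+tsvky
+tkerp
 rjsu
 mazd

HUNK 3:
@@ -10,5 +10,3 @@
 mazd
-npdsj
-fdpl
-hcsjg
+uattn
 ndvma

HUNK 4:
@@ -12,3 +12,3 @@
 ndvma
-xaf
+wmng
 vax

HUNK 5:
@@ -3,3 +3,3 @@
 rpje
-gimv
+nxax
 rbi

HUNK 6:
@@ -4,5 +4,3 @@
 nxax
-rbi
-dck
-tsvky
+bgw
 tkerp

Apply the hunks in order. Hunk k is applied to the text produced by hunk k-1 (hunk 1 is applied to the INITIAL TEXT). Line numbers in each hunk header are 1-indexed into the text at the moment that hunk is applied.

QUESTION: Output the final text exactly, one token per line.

Hunk 1: at line 4 remove [chw] add [rbi,vvb,cdaiv] -> 16 lines: ypnj jsz rpje gimv rbi vvb cdaiv wyaww rjsu mazd npdsj fdpl hcsjg ndvma xaf vax
Hunk 2: at line 4 remove [vvb,cdaiv,wyaww] add [dck,tsvky,tkerp] -> 16 lines: ypnj jsz rpje gimv rbi dck tsvky tkerp rjsu mazd npdsj fdpl hcsjg ndvma xaf vax
Hunk 3: at line 10 remove [npdsj,fdpl,hcsjg] add [uattn] -> 14 lines: ypnj jsz rpje gimv rbi dck tsvky tkerp rjsu mazd uattn ndvma xaf vax
Hunk 4: at line 12 remove [xaf] add [wmng] -> 14 lines: ypnj jsz rpje gimv rbi dck tsvky tkerp rjsu mazd uattn ndvma wmng vax
Hunk 5: at line 3 remove [gimv] add [nxax] -> 14 lines: ypnj jsz rpje nxax rbi dck tsvky tkerp rjsu mazd uattn ndvma wmng vax
Hunk 6: at line 4 remove [rbi,dck,tsvky] add [bgw] -> 12 lines: ypnj jsz rpje nxax bgw tkerp rjsu mazd uattn ndvma wmng vax

Answer: ypnj
jsz
rpje
nxax
bgw
tkerp
rjsu
mazd
uattn
ndvma
wmng
vax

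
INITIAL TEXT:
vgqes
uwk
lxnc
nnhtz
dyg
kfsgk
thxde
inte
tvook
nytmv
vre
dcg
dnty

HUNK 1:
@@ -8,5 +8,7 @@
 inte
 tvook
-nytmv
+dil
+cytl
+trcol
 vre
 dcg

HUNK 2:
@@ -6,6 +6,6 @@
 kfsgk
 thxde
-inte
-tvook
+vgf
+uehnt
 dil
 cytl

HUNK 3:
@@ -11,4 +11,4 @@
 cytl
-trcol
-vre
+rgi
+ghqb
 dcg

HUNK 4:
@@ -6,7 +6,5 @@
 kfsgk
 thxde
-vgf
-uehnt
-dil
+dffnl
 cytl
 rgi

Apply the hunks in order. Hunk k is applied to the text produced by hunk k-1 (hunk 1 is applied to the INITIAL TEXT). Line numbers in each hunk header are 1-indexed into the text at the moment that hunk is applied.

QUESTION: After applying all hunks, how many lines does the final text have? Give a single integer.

Answer: 13

Derivation:
Hunk 1: at line 8 remove [nytmv] add [dil,cytl,trcol] -> 15 lines: vgqes uwk lxnc nnhtz dyg kfsgk thxde inte tvook dil cytl trcol vre dcg dnty
Hunk 2: at line 6 remove [inte,tvook] add [vgf,uehnt] -> 15 lines: vgqes uwk lxnc nnhtz dyg kfsgk thxde vgf uehnt dil cytl trcol vre dcg dnty
Hunk 3: at line 11 remove [trcol,vre] add [rgi,ghqb] -> 15 lines: vgqes uwk lxnc nnhtz dyg kfsgk thxde vgf uehnt dil cytl rgi ghqb dcg dnty
Hunk 4: at line 6 remove [vgf,uehnt,dil] add [dffnl] -> 13 lines: vgqes uwk lxnc nnhtz dyg kfsgk thxde dffnl cytl rgi ghqb dcg dnty
Final line count: 13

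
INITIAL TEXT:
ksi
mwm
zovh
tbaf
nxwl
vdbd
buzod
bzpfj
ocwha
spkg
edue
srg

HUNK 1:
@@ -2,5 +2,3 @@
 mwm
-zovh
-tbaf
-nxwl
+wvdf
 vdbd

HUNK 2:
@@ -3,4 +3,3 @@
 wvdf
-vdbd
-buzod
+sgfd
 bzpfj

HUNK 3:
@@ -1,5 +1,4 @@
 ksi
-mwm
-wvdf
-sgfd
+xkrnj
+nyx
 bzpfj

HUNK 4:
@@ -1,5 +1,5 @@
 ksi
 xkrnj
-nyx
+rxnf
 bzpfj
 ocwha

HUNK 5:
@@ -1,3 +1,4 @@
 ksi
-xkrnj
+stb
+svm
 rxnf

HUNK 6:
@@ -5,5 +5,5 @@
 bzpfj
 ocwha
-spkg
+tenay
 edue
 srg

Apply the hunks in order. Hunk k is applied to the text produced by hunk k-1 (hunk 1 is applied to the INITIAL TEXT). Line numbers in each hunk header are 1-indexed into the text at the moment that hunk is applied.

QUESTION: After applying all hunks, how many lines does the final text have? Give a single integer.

Answer: 9

Derivation:
Hunk 1: at line 2 remove [zovh,tbaf,nxwl] add [wvdf] -> 10 lines: ksi mwm wvdf vdbd buzod bzpfj ocwha spkg edue srg
Hunk 2: at line 3 remove [vdbd,buzod] add [sgfd] -> 9 lines: ksi mwm wvdf sgfd bzpfj ocwha spkg edue srg
Hunk 3: at line 1 remove [mwm,wvdf,sgfd] add [xkrnj,nyx] -> 8 lines: ksi xkrnj nyx bzpfj ocwha spkg edue srg
Hunk 4: at line 1 remove [nyx] add [rxnf] -> 8 lines: ksi xkrnj rxnf bzpfj ocwha spkg edue srg
Hunk 5: at line 1 remove [xkrnj] add [stb,svm] -> 9 lines: ksi stb svm rxnf bzpfj ocwha spkg edue srg
Hunk 6: at line 5 remove [spkg] add [tenay] -> 9 lines: ksi stb svm rxnf bzpfj ocwha tenay edue srg
Final line count: 9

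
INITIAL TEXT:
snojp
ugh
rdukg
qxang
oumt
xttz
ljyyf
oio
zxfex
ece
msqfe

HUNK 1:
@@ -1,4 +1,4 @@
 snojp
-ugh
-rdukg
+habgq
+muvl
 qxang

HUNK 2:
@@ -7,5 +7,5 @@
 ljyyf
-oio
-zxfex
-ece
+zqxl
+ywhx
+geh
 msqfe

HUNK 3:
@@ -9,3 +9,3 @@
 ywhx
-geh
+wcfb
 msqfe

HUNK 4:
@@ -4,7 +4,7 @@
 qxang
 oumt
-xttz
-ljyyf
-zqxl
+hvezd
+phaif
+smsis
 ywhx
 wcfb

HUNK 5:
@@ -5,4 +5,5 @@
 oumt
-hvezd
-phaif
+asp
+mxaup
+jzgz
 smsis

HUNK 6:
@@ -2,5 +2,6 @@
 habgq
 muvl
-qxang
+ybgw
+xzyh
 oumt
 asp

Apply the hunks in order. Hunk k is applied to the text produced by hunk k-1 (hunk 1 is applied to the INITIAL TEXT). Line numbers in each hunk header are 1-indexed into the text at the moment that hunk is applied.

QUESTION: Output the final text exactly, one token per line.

Hunk 1: at line 1 remove [ugh,rdukg] add [habgq,muvl] -> 11 lines: snojp habgq muvl qxang oumt xttz ljyyf oio zxfex ece msqfe
Hunk 2: at line 7 remove [oio,zxfex,ece] add [zqxl,ywhx,geh] -> 11 lines: snojp habgq muvl qxang oumt xttz ljyyf zqxl ywhx geh msqfe
Hunk 3: at line 9 remove [geh] add [wcfb] -> 11 lines: snojp habgq muvl qxang oumt xttz ljyyf zqxl ywhx wcfb msqfe
Hunk 4: at line 4 remove [xttz,ljyyf,zqxl] add [hvezd,phaif,smsis] -> 11 lines: snojp habgq muvl qxang oumt hvezd phaif smsis ywhx wcfb msqfe
Hunk 5: at line 5 remove [hvezd,phaif] add [asp,mxaup,jzgz] -> 12 lines: snojp habgq muvl qxang oumt asp mxaup jzgz smsis ywhx wcfb msqfe
Hunk 6: at line 2 remove [qxang] add [ybgw,xzyh] -> 13 lines: snojp habgq muvl ybgw xzyh oumt asp mxaup jzgz smsis ywhx wcfb msqfe

Answer: snojp
habgq
muvl
ybgw
xzyh
oumt
asp
mxaup
jzgz
smsis
ywhx
wcfb
msqfe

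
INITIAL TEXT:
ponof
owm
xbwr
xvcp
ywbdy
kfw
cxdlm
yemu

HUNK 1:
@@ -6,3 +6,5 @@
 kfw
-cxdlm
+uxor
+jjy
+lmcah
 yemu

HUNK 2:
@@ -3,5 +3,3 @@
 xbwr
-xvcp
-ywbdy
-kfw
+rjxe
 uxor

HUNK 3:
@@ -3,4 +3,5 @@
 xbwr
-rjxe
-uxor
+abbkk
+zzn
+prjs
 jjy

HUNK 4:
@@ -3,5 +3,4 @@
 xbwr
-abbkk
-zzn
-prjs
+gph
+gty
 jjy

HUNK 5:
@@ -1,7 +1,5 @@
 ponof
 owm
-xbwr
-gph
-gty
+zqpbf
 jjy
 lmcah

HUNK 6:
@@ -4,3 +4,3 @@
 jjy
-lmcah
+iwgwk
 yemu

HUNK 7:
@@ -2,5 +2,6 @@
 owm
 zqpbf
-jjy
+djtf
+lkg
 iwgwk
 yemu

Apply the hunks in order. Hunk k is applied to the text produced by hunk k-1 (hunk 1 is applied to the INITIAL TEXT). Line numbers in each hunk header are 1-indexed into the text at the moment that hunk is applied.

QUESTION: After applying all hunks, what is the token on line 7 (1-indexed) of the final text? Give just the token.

Hunk 1: at line 6 remove [cxdlm] add [uxor,jjy,lmcah] -> 10 lines: ponof owm xbwr xvcp ywbdy kfw uxor jjy lmcah yemu
Hunk 2: at line 3 remove [xvcp,ywbdy,kfw] add [rjxe] -> 8 lines: ponof owm xbwr rjxe uxor jjy lmcah yemu
Hunk 3: at line 3 remove [rjxe,uxor] add [abbkk,zzn,prjs] -> 9 lines: ponof owm xbwr abbkk zzn prjs jjy lmcah yemu
Hunk 4: at line 3 remove [abbkk,zzn,prjs] add [gph,gty] -> 8 lines: ponof owm xbwr gph gty jjy lmcah yemu
Hunk 5: at line 1 remove [xbwr,gph,gty] add [zqpbf] -> 6 lines: ponof owm zqpbf jjy lmcah yemu
Hunk 6: at line 4 remove [lmcah] add [iwgwk] -> 6 lines: ponof owm zqpbf jjy iwgwk yemu
Hunk 7: at line 2 remove [jjy] add [djtf,lkg] -> 7 lines: ponof owm zqpbf djtf lkg iwgwk yemu
Final line 7: yemu

Answer: yemu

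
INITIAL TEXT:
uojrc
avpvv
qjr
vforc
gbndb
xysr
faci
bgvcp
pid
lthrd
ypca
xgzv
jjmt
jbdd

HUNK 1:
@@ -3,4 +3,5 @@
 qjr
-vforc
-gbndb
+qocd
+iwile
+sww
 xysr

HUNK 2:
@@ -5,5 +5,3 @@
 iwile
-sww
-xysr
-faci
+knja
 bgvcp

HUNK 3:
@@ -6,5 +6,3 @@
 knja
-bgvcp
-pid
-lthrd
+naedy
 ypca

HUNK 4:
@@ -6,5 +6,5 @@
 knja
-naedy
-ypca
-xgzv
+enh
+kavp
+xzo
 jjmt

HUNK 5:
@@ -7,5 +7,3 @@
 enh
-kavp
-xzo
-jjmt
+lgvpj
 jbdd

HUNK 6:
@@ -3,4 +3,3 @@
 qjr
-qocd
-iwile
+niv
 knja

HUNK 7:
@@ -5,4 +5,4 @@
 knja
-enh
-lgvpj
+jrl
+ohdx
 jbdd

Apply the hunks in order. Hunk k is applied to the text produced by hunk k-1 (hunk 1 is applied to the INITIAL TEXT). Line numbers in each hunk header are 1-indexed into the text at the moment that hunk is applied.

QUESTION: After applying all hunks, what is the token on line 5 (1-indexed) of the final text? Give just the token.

Hunk 1: at line 3 remove [vforc,gbndb] add [qocd,iwile,sww] -> 15 lines: uojrc avpvv qjr qocd iwile sww xysr faci bgvcp pid lthrd ypca xgzv jjmt jbdd
Hunk 2: at line 5 remove [sww,xysr,faci] add [knja] -> 13 lines: uojrc avpvv qjr qocd iwile knja bgvcp pid lthrd ypca xgzv jjmt jbdd
Hunk 3: at line 6 remove [bgvcp,pid,lthrd] add [naedy] -> 11 lines: uojrc avpvv qjr qocd iwile knja naedy ypca xgzv jjmt jbdd
Hunk 4: at line 6 remove [naedy,ypca,xgzv] add [enh,kavp,xzo] -> 11 lines: uojrc avpvv qjr qocd iwile knja enh kavp xzo jjmt jbdd
Hunk 5: at line 7 remove [kavp,xzo,jjmt] add [lgvpj] -> 9 lines: uojrc avpvv qjr qocd iwile knja enh lgvpj jbdd
Hunk 6: at line 3 remove [qocd,iwile] add [niv] -> 8 lines: uojrc avpvv qjr niv knja enh lgvpj jbdd
Hunk 7: at line 5 remove [enh,lgvpj] add [jrl,ohdx] -> 8 lines: uojrc avpvv qjr niv knja jrl ohdx jbdd
Final line 5: knja

Answer: knja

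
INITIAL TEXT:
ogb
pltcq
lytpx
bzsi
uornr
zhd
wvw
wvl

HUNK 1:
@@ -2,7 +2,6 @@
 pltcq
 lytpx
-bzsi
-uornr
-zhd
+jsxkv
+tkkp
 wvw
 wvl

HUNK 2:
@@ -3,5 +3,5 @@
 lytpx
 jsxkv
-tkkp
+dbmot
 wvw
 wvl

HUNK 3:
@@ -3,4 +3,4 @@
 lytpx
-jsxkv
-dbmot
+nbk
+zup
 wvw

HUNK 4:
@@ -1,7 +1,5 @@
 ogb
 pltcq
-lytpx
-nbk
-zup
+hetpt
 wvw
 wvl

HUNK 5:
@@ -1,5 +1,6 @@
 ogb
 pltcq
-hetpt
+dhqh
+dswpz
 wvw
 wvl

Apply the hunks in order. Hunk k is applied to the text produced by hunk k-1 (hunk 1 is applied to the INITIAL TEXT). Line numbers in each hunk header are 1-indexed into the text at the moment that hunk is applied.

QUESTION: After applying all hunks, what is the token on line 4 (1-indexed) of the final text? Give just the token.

Answer: dswpz

Derivation:
Hunk 1: at line 2 remove [bzsi,uornr,zhd] add [jsxkv,tkkp] -> 7 lines: ogb pltcq lytpx jsxkv tkkp wvw wvl
Hunk 2: at line 3 remove [tkkp] add [dbmot] -> 7 lines: ogb pltcq lytpx jsxkv dbmot wvw wvl
Hunk 3: at line 3 remove [jsxkv,dbmot] add [nbk,zup] -> 7 lines: ogb pltcq lytpx nbk zup wvw wvl
Hunk 4: at line 1 remove [lytpx,nbk,zup] add [hetpt] -> 5 lines: ogb pltcq hetpt wvw wvl
Hunk 5: at line 1 remove [hetpt] add [dhqh,dswpz] -> 6 lines: ogb pltcq dhqh dswpz wvw wvl
Final line 4: dswpz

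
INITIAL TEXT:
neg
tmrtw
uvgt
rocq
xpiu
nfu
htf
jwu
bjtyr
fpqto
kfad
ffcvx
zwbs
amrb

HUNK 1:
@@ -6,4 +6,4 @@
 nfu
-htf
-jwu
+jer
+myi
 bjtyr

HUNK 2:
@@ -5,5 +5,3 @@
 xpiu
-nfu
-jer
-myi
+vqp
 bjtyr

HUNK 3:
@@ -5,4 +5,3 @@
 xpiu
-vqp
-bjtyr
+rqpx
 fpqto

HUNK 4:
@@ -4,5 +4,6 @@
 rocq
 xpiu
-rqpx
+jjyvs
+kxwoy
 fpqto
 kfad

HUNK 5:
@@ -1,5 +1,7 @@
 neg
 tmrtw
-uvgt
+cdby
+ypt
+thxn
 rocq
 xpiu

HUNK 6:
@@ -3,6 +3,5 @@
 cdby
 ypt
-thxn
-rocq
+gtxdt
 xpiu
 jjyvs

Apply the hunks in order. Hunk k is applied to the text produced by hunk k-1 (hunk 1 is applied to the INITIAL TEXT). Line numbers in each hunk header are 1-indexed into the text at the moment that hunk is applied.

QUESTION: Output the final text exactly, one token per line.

Hunk 1: at line 6 remove [htf,jwu] add [jer,myi] -> 14 lines: neg tmrtw uvgt rocq xpiu nfu jer myi bjtyr fpqto kfad ffcvx zwbs amrb
Hunk 2: at line 5 remove [nfu,jer,myi] add [vqp] -> 12 lines: neg tmrtw uvgt rocq xpiu vqp bjtyr fpqto kfad ffcvx zwbs amrb
Hunk 3: at line 5 remove [vqp,bjtyr] add [rqpx] -> 11 lines: neg tmrtw uvgt rocq xpiu rqpx fpqto kfad ffcvx zwbs amrb
Hunk 4: at line 4 remove [rqpx] add [jjyvs,kxwoy] -> 12 lines: neg tmrtw uvgt rocq xpiu jjyvs kxwoy fpqto kfad ffcvx zwbs amrb
Hunk 5: at line 1 remove [uvgt] add [cdby,ypt,thxn] -> 14 lines: neg tmrtw cdby ypt thxn rocq xpiu jjyvs kxwoy fpqto kfad ffcvx zwbs amrb
Hunk 6: at line 3 remove [thxn,rocq] add [gtxdt] -> 13 lines: neg tmrtw cdby ypt gtxdt xpiu jjyvs kxwoy fpqto kfad ffcvx zwbs amrb

Answer: neg
tmrtw
cdby
ypt
gtxdt
xpiu
jjyvs
kxwoy
fpqto
kfad
ffcvx
zwbs
amrb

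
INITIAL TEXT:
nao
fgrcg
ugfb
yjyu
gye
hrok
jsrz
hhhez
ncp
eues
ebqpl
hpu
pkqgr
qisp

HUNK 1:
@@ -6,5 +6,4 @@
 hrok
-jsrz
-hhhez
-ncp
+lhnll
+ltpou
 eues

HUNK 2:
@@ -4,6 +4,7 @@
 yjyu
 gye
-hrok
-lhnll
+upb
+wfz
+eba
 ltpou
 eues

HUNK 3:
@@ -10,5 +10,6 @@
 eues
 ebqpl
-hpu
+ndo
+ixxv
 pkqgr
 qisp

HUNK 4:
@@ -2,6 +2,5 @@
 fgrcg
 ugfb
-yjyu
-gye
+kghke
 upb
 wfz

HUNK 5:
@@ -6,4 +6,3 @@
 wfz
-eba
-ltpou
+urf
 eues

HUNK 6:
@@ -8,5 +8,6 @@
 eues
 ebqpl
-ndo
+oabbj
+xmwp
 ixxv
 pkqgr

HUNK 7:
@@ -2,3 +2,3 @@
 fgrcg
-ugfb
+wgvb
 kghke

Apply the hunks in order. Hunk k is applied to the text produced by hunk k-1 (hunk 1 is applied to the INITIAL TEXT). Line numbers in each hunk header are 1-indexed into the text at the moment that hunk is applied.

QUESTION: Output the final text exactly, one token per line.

Answer: nao
fgrcg
wgvb
kghke
upb
wfz
urf
eues
ebqpl
oabbj
xmwp
ixxv
pkqgr
qisp

Derivation:
Hunk 1: at line 6 remove [jsrz,hhhez,ncp] add [lhnll,ltpou] -> 13 lines: nao fgrcg ugfb yjyu gye hrok lhnll ltpou eues ebqpl hpu pkqgr qisp
Hunk 2: at line 4 remove [hrok,lhnll] add [upb,wfz,eba] -> 14 lines: nao fgrcg ugfb yjyu gye upb wfz eba ltpou eues ebqpl hpu pkqgr qisp
Hunk 3: at line 10 remove [hpu] add [ndo,ixxv] -> 15 lines: nao fgrcg ugfb yjyu gye upb wfz eba ltpou eues ebqpl ndo ixxv pkqgr qisp
Hunk 4: at line 2 remove [yjyu,gye] add [kghke] -> 14 lines: nao fgrcg ugfb kghke upb wfz eba ltpou eues ebqpl ndo ixxv pkqgr qisp
Hunk 5: at line 6 remove [eba,ltpou] add [urf] -> 13 lines: nao fgrcg ugfb kghke upb wfz urf eues ebqpl ndo ixxv pkqgr qisp
Hunk 6: at line 8 remove [ndo] add [oabbj,xmwp] -> 14 lines: nao fgrcg ugfb kghke upb wfz urf eues ebqpl oabbj xmwp ixxv pkqgr qisp
Hunk 7: at line 2 remove [ugfb] add [wgvb] -> 14 lines: nao fgrcg wgvb kghke upb wfz urf eues ebqpl oabbj xmwp ixxv pkqgr qisp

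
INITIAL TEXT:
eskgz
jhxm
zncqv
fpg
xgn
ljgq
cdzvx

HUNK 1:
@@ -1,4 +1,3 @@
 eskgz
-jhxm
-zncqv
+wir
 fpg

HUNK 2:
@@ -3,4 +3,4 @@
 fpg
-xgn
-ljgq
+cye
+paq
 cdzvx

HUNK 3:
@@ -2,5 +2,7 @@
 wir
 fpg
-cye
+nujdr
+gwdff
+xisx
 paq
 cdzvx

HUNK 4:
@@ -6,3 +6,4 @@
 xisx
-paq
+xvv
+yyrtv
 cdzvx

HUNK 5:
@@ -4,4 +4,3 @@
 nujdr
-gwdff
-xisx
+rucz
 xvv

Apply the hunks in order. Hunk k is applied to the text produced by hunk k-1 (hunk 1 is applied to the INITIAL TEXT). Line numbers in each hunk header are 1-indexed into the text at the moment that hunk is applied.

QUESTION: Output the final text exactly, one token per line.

Answer: eskgz
wir
fpg
nujdr
rucz
xvv
yyrtv
cdzvx

Derivation:
Hunk 1: at line 1 remove [jhxm,zncqv] add [wir] -> 6 lines: eskgz wir fpg xgn ljgq cdzvx
Hunk 2: at line 3 remove [xgn,ljgq] add [cye,paq] -> 6 lines: eskgz wir fpg cye paq cdzvx
Hunk 3: at line 2 remove [cye] add [nujdr,gwdff,xisx] -> 8 lines: eskgz wir fpg nujdr gwdff xisx paq cdzvx
Hunk 4: at line 6 remove [paq] add [xvv,yyrtv] -> 9 lines: eskgz wir fpg nujdr gwdff xisx xvv yyrtv cdzvx
Hunk 5: at line 4 remove [gwdff,xisx] add [rucz] -> 8 lines: eskgz wir fpg nujdr rucz xvv yyrtv cdzvx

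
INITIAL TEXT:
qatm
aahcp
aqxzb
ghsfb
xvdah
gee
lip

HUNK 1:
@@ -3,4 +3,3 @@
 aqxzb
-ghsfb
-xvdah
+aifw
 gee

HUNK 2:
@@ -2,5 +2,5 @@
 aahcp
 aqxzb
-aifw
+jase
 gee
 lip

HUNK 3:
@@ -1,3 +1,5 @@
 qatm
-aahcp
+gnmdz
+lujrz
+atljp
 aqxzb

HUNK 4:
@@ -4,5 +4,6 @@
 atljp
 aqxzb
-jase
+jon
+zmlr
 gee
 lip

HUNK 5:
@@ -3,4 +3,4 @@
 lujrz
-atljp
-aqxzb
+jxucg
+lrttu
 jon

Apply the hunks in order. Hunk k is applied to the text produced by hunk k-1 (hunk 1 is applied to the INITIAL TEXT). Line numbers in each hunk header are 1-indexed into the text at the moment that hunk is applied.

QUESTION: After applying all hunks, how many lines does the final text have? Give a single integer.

Hunk 1: at line 3 remove [ghsfb,xvdah] add [aifw] -> 6 lines: qatm aahcp aqxzb aifw gee lip
Hunk 2: at line 2 remove [aifw] add [jase] -> 6 lines: qatm aahcp aqxzb jase gee lip
Hunk 3: at line 1 remove [aahcp] add [gnmdz,lujrz,atljp] -> 8 lines: qatm gnmdz lujrz atljp aqxzb jase gee lip
Hunk 4: at line 4 remove [jase] add [jon,zmlr] -> 9 lines: qatm gnmdz lujrz atljp aqxzb jon zmlr gee lip
Hunk 5: at line 3 remove [atljp,aqxzb] add [jxucg,lrttu] -> 9 lines: qatm gnmdz lujrz jxucg lrttu jon zmlr gee lip
Final line count: 9

Answer: 9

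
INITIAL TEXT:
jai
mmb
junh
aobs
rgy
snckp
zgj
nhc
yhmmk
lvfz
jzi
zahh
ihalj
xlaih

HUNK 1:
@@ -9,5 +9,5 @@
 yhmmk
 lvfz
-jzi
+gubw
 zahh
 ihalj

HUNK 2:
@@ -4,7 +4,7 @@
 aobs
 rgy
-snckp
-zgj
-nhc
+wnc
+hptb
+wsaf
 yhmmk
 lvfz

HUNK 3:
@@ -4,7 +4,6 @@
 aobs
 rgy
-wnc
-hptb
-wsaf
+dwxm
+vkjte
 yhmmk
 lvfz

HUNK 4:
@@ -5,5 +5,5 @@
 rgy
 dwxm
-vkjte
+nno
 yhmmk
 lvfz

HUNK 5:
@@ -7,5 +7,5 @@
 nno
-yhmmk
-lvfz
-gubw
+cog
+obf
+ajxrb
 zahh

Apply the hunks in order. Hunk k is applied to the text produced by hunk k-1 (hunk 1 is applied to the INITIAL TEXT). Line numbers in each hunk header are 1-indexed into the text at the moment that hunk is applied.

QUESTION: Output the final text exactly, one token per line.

Hunk 1: at line 9 remove [jzi] add [gubw] -> 14 lines: jai mmb junh aobs rgy snckp zgj nhc yhmmk lvfz gubw zahh ihalj xlaih
Hunk 2: at line 4 remove [snckp,zgj,nhc] add [wnc,hptb,wsaf] -> 14 lines: jai mmb junh aobs rgy wnc hptb wsaf yhmmk lvfz gubw zahh ihalj xlaih
Hunk 3: at line 4 remove [wnc,hptb,wsaf] add [dwxm,vkjte] -> 13 lines: jai mmb junh aobs rgy dwxm vkjte yhmmk lvfz gubw zahh ihalj xlaih
Hunk 4: at line 5 remove [vkjte] add [nno] -> 13 lines: jai mmb junh aobs rgy dwxm nno yhmmk lvfz gubw zahh ihalj xlaih
Hunk 5: at line 7 remove [yhmmk,lvfz,gubw] add [cog,obf,ajxrb] -> 13 lines: jai mmb junh aobs rgy dwxm nno cog obf ajxrb zahh ihalj xlaih

Answer: jai
mmb
junh
aobs
rgy
dwxm
nno
cog
obf
ajxrb
zahh
ihalj
xlaih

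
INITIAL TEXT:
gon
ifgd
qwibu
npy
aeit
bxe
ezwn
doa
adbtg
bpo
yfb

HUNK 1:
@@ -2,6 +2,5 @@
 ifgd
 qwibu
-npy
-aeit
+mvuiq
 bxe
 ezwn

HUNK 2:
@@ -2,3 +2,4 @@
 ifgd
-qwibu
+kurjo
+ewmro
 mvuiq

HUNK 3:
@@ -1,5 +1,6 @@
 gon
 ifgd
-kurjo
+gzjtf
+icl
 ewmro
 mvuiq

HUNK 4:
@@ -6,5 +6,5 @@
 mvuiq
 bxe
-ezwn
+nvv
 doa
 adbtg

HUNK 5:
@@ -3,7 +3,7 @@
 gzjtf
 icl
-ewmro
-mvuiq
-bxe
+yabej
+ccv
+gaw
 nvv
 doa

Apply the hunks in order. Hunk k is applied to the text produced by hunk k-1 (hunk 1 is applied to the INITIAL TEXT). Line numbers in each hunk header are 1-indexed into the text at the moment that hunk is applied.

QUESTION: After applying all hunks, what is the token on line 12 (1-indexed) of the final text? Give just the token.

Hunk 1: at line 2 remove [npy,aeit] add [mvuiq] -> 10 lines: gon ifgd qwibu mvuiq bxe ezwn doa adbtg bpo yfb
Hunk 2: at line 2 remove [qwibu] add [kurjo,ewmro] -> 11 lines: gon ifgd kurjo ewmro mvuiq bxe ezwn doa adbtg bpo yfb
Hunk 3: at line 1 remove [kurjo] add [gzjtf,icl] -> 12 lines: gon ifgd gzjtf icl ewmro mvuiq bxe ezwn doa adbtg bpo yfb
Hunk 4: at line 6 remove [ezwn] add [nvv] -> 12 lines: gon ifgd gzjtf icl ewmro mvuiq bxe nvv doa adbtg bpo yfb
Hunk 5: at line 3 remove [ewmro,mvuiq,bxe] add [yabej,ccv,gaw] -> 12 lines: gon ifgd gzjtf icl yabej ccv gaw nvv doa adbtg bpo yfb
Final line 12: yfb

Answer: yfb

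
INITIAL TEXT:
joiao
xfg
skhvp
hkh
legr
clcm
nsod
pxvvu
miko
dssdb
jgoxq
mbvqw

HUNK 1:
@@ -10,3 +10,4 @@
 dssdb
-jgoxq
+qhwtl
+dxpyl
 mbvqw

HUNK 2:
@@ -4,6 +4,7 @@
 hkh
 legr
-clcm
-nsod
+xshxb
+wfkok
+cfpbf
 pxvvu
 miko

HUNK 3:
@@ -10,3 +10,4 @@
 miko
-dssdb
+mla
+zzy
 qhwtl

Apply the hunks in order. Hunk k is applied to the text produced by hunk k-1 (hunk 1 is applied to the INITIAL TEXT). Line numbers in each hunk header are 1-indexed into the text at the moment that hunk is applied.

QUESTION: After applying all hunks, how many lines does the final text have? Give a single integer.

Hunk 1: at line 10 remove [jgoxq] add [qhwtl,dxpyl] -> 13 lines: joiao xfg skhvp hkh legr clcm nsod pxvvu miko dssdb qhwtl dxpyl mbvqw
Hunk 2: at line 4 remove [clcm,nsod] add [xshxb,wfkok,cfpbf] -> 14 lines: joiao xfg skhvp hkh legr xshxb wfkok cfpbf pxvvu miko dssdb qhwtl dxpyl mbvqw
Hunk 3: at line 10 remove [dssdb] add [mla,zzy] -> 15 lines: joiao xfg skhvp hkh legr xshxb wfkok cfpbf pxvvu miko mla zzy qhwtl dxpyl mbvqw
Final line count: 15

Answer: 15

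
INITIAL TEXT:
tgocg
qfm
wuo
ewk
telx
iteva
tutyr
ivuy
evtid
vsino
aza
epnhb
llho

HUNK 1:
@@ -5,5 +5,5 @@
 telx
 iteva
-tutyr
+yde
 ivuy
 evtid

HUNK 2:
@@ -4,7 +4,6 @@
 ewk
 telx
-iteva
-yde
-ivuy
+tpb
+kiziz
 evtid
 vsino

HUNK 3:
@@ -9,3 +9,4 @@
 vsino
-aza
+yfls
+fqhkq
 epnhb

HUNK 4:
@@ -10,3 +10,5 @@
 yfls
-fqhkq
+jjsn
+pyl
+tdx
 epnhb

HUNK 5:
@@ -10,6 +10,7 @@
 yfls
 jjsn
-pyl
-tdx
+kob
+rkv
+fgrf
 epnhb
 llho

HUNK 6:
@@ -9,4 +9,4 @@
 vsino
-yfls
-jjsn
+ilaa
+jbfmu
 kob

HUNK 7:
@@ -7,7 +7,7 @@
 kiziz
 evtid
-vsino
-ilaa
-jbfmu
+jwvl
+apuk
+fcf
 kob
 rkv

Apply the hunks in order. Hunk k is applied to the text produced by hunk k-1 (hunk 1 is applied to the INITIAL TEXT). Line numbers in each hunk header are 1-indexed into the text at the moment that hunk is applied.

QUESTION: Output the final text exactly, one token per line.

Answer: tgocg
qfm
wuo
ewk
telx
tpb
kiziz
evtid
jwvl
apuk
fcf
kob
rkv
fgrf
epnhb
llho

Derivation:
Hunk 1: at line 5 remove [tutyr] add [yde] -> 13 lines: tgocg qfm wuo ewk telx iteva yde ivuy evtid vsino aza epnhb llho
Hunk 2: at line 4 remove [iteva,yde,ivuy] add [tpb,kiziz] -> 12 lines: tgocg qfm wuo ewk telx tpb kiziz evtid vsino aza epnhb llho
Hunk 3: at line 9 remove [aza] add [yfls,fqhkq] -> 13 lines: tgocg qfm wuo ewk telx tpb kiziz evtid vsino yfls fqhkq epnhb llho
Hunk 4: at line 10 remove [fqhkq] add [jjsn,pyl,tdx] -> 15 lines: tgocg qfm wuo ewk telx tpb kiziz evtid vsino yfls jjsn pyl tdx epnhb llho
Hunk 5: at line 10 remove [pyl,tdx] add [kob,rkv,fgrf] -> 16 lines: tgocg qfm wuo ewk telx tpb kiziz evtid vsino yfls jjsn kob rkv fgrf epnhb llho
Hunk 6: at line 9 remove [yfls,jjsn] add [ilaa,jbfmu] -> 16 lines: tgocg qfm wuo ewk telx tpb kiziz evtid vsino ilaa jbfmu kob rkv fgrf epnhb llho
Hunk 7: at line 7 remove [vsino,ilaa,jbfmu] add [jwvl,apuk,fcf] -> 16 lines: tgocg qfm wuo ewk telx tpb kiziz evtid jwvl apuk fcf kob rkv fgrf epnhb llho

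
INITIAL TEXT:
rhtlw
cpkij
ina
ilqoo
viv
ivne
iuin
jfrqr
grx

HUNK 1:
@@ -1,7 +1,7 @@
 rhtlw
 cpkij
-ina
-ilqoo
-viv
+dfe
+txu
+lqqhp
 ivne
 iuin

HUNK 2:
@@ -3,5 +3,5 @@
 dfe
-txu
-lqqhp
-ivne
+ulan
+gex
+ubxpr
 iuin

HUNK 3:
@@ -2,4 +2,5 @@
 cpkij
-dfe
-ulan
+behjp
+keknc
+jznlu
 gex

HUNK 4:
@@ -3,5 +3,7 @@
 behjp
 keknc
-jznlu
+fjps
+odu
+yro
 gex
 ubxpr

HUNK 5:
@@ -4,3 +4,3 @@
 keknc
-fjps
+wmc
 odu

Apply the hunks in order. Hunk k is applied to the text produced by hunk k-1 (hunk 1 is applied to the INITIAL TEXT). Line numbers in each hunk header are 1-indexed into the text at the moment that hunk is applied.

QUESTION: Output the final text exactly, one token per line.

Hunk 1: at line 1 remove [ina,ilqoo,viv] add [dfe,txu,lqqhp] -> 9 lines: rhtlw cpkij dfe txu lqqhp ivne iuin jfrqr grx
Hunk 2: at line 3 remove [txu,lqqhp,ivne] add [ulan,gex,ubxpr] -> 9 lines: rhtlw cpkij dfe ulan gex ubxpr iuin jfrqr grx
Hunk 3: at line 2 remove [dfe,ulan] add [behjp,keknc,jznlu] -> 10 lines: rhtlw cpkij behjp keknc jznlu gex ubxpr iuin jfrqr grx
Hunk 4: at line 3 remove [jznlu] add [fjps,odu,yro] -> 12 lines: rhtlw cpkij behjp keknc fjps odu yro gex ubxpr iuin jfrqr grx
Hunk 5: at line 4 remove [fjps] add [wmc] -> 12 lines: rhtlw cpkij behjp keknc wmc odu yro gex ubxpr iuin jfrqr grx

Answer: rhtlw
cpkij
behjp
keknc
wmc
odu
yro
gex
ubxpr
iuin
jfrqr
grx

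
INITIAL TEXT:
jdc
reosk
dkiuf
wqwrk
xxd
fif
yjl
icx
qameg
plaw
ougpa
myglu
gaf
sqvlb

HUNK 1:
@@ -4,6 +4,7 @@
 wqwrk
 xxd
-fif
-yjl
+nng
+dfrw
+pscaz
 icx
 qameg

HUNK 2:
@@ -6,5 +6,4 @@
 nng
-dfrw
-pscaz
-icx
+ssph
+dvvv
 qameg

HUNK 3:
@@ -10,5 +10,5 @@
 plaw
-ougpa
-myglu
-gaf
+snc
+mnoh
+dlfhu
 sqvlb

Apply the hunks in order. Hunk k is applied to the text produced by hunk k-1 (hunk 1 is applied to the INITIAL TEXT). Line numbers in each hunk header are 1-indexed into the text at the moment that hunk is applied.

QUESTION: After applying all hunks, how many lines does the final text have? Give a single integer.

Hunk 1: at line 4 remove [fif,yjl] add [nng,dfrw,pscaz] -> 15 lines: jdc reosk dkiuf wqwrk xxd nng dfrw pscaz icx qameg plaw ougpa myglu gaf sqvlb
Hunk 2: at line 6 remove [dfrw,pscaz,icx] add [ssph,dvvv] -> 14 lines: jdc reosk dkiuf wqwrk xxd nng ssph dvvv qameg plaw ougpa myglu gaf sqvlb
Hunk 3: at line 10 remove [ougpa,myglu,gaf] add [snc,mnoh,dlfhu] -> 14 lines: jdc reosk dkiuf wqwrk xxd nng ssph dvvv qameg plaw snc mnoh dlfhu sqvlb
Final line count: 14

Answer: 14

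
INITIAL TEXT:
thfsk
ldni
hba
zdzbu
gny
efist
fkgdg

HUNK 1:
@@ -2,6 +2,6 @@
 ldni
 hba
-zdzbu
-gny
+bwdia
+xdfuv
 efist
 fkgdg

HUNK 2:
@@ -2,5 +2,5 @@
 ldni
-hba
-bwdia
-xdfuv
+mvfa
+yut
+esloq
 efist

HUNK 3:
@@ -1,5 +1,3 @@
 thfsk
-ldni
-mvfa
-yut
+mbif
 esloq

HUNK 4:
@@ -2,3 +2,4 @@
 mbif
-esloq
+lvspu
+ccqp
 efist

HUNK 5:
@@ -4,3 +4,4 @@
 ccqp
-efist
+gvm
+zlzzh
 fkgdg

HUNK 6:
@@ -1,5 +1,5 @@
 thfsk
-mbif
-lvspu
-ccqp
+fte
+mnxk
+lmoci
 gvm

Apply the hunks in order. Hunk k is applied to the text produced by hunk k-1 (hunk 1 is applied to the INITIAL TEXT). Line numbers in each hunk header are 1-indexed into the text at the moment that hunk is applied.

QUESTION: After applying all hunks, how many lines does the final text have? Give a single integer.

Answer: 7

Derivation:
Hunk 1: at line 2 remove [zdzbu,gny] add [bwdia,xdfuv] -> 7 lines: thfsk ldni hba bwdia xdfuv efist fkgdg
Hunk 2: at line 2 remove [hba,bwdia,xdfuv] add [mvfa,yut,esloq] -> 7 lines: thfsk ldni mvfa yut esloq efist fkgdg
Hunk 3: at line 1 remove [ldni,mvfa,yut] add [mbif] -> 5 lines: thfsk mbif esloq efist fkgdg
Hunk 4: at line 2 remove [esloq] add [lvspu,ccqp] -> 6 lines: thfsk mbif lvspu ccqp efist fkgdg
Hunk 5: at line 4 remove [efist] add [gvm,zlzzh] -> 7 lines: thfsk mbif lvspu ccqp gvm zlzzh fkgdg
Hunk 6: at line 1 remove [mbif,lvspu,ccqp] add [fte,mnxk,lmoci] -> 7 lines: thfsk fte mnxk lmoci gvm zlzzh fkgdg
Final line count: 7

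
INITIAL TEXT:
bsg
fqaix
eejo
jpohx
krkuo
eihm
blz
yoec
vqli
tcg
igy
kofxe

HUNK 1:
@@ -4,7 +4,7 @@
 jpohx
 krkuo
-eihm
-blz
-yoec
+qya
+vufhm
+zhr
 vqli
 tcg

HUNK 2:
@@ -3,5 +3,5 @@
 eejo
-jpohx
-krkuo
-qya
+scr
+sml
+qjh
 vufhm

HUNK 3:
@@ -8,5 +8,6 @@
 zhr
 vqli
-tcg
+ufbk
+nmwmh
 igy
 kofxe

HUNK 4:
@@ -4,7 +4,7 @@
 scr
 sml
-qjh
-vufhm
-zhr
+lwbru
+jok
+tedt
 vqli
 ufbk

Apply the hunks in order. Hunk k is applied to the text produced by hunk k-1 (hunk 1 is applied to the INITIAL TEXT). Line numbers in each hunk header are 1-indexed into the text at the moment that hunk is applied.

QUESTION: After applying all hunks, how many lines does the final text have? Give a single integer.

Answer: 13

Derivation:
Hunk 1: at line 4 remove [eihm,blz,yoec] add [qya,vufhm,zhr] -> 12 lines: bsg fqaix eejo jpohx krkuo qya vufhm zhr vqli tcg igy kofxe
Hunk 2: at line 3 remove [jpohx,krkuo,qya] add [scr,sml,qjh] -> 12 lines: bsg fqaix eejo scr sml qjh vufhm zhr vqli tcg igy kofxe
Hunk 3: at line 8 remove [tcg] add [ufbk,nmwmh] -> 13 lines: bsg fqaix eejo scr sml qjh vufhm zhr vqli ufbk nmwmh igy kofxe
Hunk 4: at line 4 remove [qjh,vufhm,zhr] add [lwbru,jok,tedt] -> 13 lines: bsg fqaix eejo scr sml lwbru jok tedt vqli ufbk nmwmh igy kofxe
Final line count: 13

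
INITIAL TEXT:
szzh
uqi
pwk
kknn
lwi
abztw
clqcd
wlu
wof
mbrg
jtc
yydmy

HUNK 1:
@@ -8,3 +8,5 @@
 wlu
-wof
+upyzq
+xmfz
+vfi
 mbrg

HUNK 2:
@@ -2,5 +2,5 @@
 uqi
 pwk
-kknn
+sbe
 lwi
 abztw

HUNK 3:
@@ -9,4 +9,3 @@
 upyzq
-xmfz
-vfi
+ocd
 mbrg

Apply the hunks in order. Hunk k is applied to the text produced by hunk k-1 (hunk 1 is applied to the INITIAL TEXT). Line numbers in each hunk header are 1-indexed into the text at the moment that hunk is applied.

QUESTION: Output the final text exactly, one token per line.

Hunk 1: at line 8 remove [wof] add [upyzq,xmfz,vfi] -> 14 lines: szzh uqi pwk kknn lwi abztw clqcd wlu upyzq xmfz vfi mbrg jtc yydmy
Hunk 2: at line 2 remove [kknn] add [sbe] -> 14 lines: szzh uqi pwk sbe lwi abztw clqcd wlu upyzq xmfz vfi mbrg jtc yydmy
Hunk 3: at line 9 remove [xmfz,vfi] add [ocd] -> 13 lines: szzh uqi pwk sbe lwi abztw clqcd wlu upyzq ocd mbrg jtc yydmy

Answer: szzh
uqi
pwk
sbe
lwi
abztw
clqcd
wlu
upyzq
ocd
mbrg
jtc
yydmy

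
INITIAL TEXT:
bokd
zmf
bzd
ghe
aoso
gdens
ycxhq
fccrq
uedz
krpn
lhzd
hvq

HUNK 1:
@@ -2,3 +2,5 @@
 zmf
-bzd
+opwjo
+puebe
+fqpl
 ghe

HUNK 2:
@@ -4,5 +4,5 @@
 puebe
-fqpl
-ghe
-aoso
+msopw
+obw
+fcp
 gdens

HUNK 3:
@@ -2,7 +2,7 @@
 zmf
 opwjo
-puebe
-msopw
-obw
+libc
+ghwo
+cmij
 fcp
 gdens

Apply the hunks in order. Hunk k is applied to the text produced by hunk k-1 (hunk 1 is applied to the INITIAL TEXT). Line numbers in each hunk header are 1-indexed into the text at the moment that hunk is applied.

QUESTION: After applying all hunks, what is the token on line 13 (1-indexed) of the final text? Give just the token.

Answer: lhzd

Derivation:
Hunk 1: at line 2 remove [bzd] add [opwjo,puebe,fqpl] -> 14 lines: bokd zmf opwjo puebe fqpl ghe aoso gdens ycxhq fccrq uedz krpn lhzd hvq
Hunk 2: at line 4 remove [fqpl,ghe,aoso] add [msopw,obw,fcp] -> 14 lines: bokd zmf opwjo puebe msopw obw fcp gdens ycxhq fccrq uedz krpn lhzd hvq
Hunk 3: at line 2 remove [puebe,msopw,obw] add [libc,ghwo,cmij] -> 14 lines: bokd zmf opwjo libc ghwo cmij fcp gdens ycxhq fccrq uedz krpn lhzd hvq
Final line 13: lhzd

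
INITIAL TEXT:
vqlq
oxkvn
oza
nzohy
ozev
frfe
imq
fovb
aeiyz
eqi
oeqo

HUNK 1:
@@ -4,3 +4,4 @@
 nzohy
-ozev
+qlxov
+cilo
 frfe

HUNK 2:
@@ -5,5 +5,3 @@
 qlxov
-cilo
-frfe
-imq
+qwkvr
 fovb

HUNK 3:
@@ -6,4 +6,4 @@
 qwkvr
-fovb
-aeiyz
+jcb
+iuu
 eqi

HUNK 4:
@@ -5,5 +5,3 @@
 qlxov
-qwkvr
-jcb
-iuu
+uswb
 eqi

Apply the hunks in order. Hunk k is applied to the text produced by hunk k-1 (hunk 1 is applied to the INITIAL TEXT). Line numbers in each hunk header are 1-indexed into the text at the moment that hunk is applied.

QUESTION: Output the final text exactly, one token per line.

Answer: vqlq
oxkvn
oza
nzohy
qlxov
uswb
eqi
oeqo

Derivation:
Hunk 1: at line 4 remove [ozev] add [qlxov,cilo] -> 12 lines: vqlq oxkvn oza nzohy qlxov cilo frfe imq fovb aeiyz eqi oeqo
Hunk 2: at line 5 remove [cilo,frfe,imq] add [qwkvr] -> 10 lines: vqlq oxkvn oza nzohy qlxov qwkvr fovb aeiyz eqi oeqo
Hunk 3: at line 6 remove [fovb,aeiyz] add [jcb,iuu] -> 10 lines: vqlq oxkvn oza nzohy qlxov qwkvr jcb iuu eqi oeqo
Hunk 4: at line 5 remove [qwkvr,jcb,iuu] add [uswb] -> 8 lines: vqlq oxkvn oza nzohy qlxov uswb eqi oeqo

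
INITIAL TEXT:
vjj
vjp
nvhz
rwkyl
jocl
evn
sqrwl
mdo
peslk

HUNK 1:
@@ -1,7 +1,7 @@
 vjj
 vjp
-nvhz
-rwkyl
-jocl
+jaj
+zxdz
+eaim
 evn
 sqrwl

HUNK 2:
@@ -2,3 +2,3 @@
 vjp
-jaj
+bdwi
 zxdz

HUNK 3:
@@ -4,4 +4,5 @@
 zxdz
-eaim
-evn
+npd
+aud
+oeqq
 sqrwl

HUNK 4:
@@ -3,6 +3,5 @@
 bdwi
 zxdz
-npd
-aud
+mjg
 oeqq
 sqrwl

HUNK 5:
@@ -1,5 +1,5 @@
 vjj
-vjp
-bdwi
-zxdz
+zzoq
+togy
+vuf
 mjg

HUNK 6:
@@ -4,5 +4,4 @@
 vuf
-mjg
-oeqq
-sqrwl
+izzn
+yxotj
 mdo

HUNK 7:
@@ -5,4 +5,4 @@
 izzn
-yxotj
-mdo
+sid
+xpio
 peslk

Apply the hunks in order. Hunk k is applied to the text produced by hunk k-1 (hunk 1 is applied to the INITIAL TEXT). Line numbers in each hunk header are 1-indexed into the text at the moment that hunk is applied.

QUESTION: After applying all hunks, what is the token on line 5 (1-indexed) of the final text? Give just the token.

Hunk 1: at line 1 remove [nvhz,rwkyl,jocl] add [jaj,zxdz,eaim] -> 9 lines: vjj vjp jaj zxdz eaim evn sqrwl mdo peslk
Hunk 2: at line 2 remove [jaj] add [bdwi] -> 9 lines: vjj vjp bdwi zxdz eaim evn sqrwl mdo peslk
Hunk 3: at line 4 remove [eaim,evn] add [npd,aud,oeqq] -> 10 lines: vjj vjp bdwi zxdz npd aud oeqq sqrwl mdo peslk
Hunk 4: at line 3 remove [npd,aud] add [mjg] -> 9 lines: vjj vjp bdwi zxdz mjg oeqq sqrwl mdo peslk
Hunk 5: at line 1 remove [vjp,bdwi,zxdz] add [zzoq,togy,vuf] -> 9 lines: vjj zzoq togy vuf mjg oeqq sqrwl mdo peslk
Hunk 6: at line 4 remove [mjg,oeqq,sqrwl] add [izzn,yxotj] -> 8 lines: vjj zzoq togy vuf izzn yxotj mdo peslk
Hunk 7: at line 5 remove [yxotj,mdo] add [sid,xpio] -> 8 lines: vjj zzoq togy vuf izzn sid xpio peslk
Final line 5: izzn

Answer: izzn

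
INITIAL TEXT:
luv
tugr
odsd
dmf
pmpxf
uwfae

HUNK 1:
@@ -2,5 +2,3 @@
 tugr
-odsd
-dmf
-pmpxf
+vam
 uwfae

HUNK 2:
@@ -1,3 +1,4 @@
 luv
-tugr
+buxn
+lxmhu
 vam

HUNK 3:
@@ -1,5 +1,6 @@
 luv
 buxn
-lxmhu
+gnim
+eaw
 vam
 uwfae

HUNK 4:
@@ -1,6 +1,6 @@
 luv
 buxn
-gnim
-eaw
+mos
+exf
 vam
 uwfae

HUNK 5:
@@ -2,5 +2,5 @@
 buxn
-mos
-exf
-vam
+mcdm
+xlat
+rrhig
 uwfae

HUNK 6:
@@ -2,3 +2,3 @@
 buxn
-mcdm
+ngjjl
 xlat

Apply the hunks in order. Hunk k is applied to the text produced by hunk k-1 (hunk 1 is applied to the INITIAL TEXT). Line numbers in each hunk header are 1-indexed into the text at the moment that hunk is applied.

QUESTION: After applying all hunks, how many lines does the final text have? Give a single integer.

Answer: 6

Derivation:
Hunk 1: at line 2 remove [odsd,dmf,pmpxf] add [vam] -> 4 lines: luv tugr vam uwfae
Hunk 2: at line 1 remove [tugr] add [buxn,lxmhu] -> 5 lines: luv buxn lxmhu vam uwfae
Hunk 3: at line 1 remove [lxmhu] add [gnim,eaw] -> 6 lines: luv buxn gnim eaw vam uwfae
Hunk 4: at line 1 remove [gnim,eaw] add [mos,exf] -> 6 lines: luv buxn mos exf vam uwfae
Hunk 5: at line 2 remove [mos,exf,vam] add [mcdm,xlat,rrhig] -> 6 lines: luv buxn mcdm xlat rrhig uwfae
Hunk 6: at line 2 remove [mcdm] add [ngjjl] -> 6 lines: luv buxn ngjjl xlat rrhig uwfae
Final line count: 6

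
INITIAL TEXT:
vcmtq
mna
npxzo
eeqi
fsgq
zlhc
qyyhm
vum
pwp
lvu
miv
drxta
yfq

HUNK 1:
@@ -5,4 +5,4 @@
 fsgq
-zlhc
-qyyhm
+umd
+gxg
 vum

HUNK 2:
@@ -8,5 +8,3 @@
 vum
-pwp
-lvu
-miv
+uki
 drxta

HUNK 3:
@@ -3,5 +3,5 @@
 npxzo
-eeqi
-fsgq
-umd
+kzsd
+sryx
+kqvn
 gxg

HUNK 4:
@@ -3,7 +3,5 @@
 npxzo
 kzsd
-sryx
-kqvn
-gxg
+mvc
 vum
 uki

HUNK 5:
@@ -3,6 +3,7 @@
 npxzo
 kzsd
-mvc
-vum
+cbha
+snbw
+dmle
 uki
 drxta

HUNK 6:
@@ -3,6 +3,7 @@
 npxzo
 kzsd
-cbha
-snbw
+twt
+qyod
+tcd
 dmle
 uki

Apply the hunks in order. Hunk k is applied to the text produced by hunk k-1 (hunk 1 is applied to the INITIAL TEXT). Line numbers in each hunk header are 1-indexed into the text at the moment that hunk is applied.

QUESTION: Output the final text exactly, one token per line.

Answer: vcmtq
mna
npxzo
kzsd
twt
qyod
tcd
dmle
uki
drxta
yfq

Derivation:
Hunk 1: at line 5 remove [zlhc,qyyhm] add [umd,gxg] -> 13 lines: vcmtq mna npxzo eeqi fsgq umd gxg vum pwp lvu miv drxta yfq
Hunk 2: at line 8 remove [pwp,lvu,miv] add [uki] -> 11 lines: vcmtq mna npxzo eeqi fsgq umd gxg vum uki drxta yfq
Hunk 3: at line 3 remove [eeqi,fsgq,umd] add [kzsd,sryx,kqvn] -> 11 lines: vcmtq mna npxzo kzsd sryx kqvn gxg vum uki drxta yfq
Hunk 4: at line 3 remove [sryx,kqvn,gxg] add [mvc] -> 9 lines: vcmtq mna npxzo kzsd mvc vum uki drxta yfq
Hunk 5: at line 3 remove [mvc,vum] add [cbha,snbw,dmle] -> 10 lines: vcmtq mna npxzo kzsd cbha snbw dmle uki drxta yfq
Hunk 6: at line 3 remove [cbha,snbw] add [twt,qyod,tcd] -> 11 lines: vcmtq mna npxzo kzsd twt qyod tcd dmle uki drxta yfq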